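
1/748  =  1/748=0.00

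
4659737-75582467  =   - 70922730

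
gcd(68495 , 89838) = 7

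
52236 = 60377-8141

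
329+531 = 860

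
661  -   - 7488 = 8149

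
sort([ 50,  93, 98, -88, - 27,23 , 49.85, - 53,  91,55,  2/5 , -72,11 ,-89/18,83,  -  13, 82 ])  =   [-88, - 72,-53,-27,-13,-89/18 , 2/5, 11, 23,49.85,  50, 55, 82,83,  91, 93,98 ]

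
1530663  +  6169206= 7699869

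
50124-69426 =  - 19302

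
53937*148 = 7982676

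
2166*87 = 188442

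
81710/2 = 40855 =40855.00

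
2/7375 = 2/7375 = 0.00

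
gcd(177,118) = 59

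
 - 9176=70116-79292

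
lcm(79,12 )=948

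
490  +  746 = 1236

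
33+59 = 92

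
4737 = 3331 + 1406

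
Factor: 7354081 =7^1*17^1*29^1*2131^1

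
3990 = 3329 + 661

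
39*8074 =314886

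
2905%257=78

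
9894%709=677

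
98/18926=49/9463 = 0.01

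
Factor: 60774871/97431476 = 2^( - 2) * 6451^1*9421^1*24357869^(-1)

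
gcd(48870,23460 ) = 30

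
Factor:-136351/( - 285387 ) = 3^ ( - 1)*251^(-1)*379^( - 1)*136351^1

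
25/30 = 5/6 = 0.83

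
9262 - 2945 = 6317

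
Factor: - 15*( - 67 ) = 3^1*5^1*67^1 = 1005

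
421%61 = 55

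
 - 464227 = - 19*24433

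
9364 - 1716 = 7648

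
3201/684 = 1067/228  =  4.68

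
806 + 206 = 1012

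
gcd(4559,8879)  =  1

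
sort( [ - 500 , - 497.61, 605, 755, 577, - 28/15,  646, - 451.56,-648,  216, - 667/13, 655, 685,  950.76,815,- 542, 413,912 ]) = [ - 648,-542,-500, - 497.61 ,-451.56,-667/13, - 28/15,216,413,577,605,646, 655,685,755,815, 912,950.76]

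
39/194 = 39/194=0.20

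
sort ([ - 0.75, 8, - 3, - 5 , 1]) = [ -5, - 3, - 0.75,1, 8 ] 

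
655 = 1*655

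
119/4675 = 7/275 = 0.03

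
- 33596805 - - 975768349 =942171544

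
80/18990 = 8/1899 = 0.00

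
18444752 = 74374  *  248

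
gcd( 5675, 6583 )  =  227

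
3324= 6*554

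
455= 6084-5629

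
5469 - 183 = 5286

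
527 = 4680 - 4153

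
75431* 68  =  5129308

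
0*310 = 0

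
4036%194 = 156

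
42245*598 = 25262510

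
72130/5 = 14426 = 14426.00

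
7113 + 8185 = 15298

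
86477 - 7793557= - 7707080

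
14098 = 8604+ 5494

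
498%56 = 50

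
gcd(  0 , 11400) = 11400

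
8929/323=8929/323=   27.64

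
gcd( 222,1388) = 2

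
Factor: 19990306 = 2^1*7^1*1427879^1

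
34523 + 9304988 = 9339511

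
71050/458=155 + 30/229= 155.13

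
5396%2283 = 830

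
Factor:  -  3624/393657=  - 2^3*11^( - 1)*79^( - 1 ) = - 8/869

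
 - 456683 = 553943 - 1010626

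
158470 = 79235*2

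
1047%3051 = 1047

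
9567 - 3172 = 6395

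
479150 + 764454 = 1243604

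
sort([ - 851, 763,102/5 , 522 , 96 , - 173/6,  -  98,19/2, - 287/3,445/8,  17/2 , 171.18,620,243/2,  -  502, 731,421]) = [  -  851, -502, - 98 , - 287/3 , - 173/6, 17/2 , 19/2 , 102/5 , 445/8,96,  243/2,  171.18,421 , 522, 620, 731,763 ] 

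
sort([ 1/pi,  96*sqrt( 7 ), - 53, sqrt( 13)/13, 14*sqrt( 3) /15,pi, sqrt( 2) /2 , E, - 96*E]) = [ - 96  *  E, - 53, sqrt(13 ) /13,  1/pi , sqrt( 2)/2,14*sqrt ( 3) /15,E, pi,96*sqrt( 7 )]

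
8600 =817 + 7783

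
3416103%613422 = 348993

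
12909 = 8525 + 4384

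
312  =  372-60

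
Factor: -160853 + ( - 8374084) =- 8534937= - 3^1*61^1*46639^1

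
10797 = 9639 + 1158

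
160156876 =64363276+95793600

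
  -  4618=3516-8134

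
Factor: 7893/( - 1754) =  - 9/2=-  2^ ( - 1 )*  3^2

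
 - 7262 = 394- 7656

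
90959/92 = 90959/92 = 988.68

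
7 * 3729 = 26103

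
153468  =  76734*2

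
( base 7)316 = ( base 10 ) 160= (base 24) 6g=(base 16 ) a0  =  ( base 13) c4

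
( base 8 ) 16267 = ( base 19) 116h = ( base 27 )a27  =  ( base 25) BJ1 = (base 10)7351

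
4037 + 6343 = 10380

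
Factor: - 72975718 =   -  2^1 *109^1*334751^1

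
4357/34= 128 + 5/34 = 128.15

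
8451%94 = 85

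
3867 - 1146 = 2721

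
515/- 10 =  - 103/2= - 51.50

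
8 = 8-0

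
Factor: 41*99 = 3^2 * 11^1 * 41^1= 4059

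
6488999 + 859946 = 7348945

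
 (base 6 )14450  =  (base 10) 2334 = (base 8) 4436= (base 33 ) 24o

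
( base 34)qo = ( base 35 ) px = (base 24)1dk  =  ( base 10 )908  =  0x38c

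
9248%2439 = 1931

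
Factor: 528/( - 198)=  - 8/3 = - 2^3*3^( - 1)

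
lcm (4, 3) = 12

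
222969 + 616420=839389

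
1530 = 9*170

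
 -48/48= - 1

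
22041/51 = 432+ 3/17=   432.18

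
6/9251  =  6/9251 = 0.00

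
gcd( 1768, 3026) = 34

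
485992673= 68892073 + 417100600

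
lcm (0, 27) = 0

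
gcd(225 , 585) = 45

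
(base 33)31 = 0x64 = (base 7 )202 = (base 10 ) 100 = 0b1100100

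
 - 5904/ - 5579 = 5904/5579 = 1.06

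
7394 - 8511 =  - 1117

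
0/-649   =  0/1  =  - 0.00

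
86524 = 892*97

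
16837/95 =177 + 22/95= 177.23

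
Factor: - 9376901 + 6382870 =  - 2994031 =- 2994031^1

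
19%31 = 19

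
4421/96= 46 + 5/96=46.05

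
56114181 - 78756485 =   -  22642304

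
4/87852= 1/21963 =0.00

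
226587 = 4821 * 47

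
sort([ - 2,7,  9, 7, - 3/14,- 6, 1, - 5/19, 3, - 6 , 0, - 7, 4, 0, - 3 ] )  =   [-7 , - 6, - 6, - 3,-2, - 5/19,- 3/14, 0,0,  1 , 3, 4,7, 7,  9 ] 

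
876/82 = 10 + 28/41 = 10.68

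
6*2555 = 15330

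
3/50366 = 3/50366 = 0.00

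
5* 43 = 215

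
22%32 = 22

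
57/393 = 19/131=0.15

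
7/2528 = 7/2528 = 0.00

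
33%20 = 13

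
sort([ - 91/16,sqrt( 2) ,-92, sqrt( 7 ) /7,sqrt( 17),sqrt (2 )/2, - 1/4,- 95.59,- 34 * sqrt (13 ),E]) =[ - 34*sqrt(13 ), - 95.59,-92,  -  91/16, - 1/4,sqrt(7 ) /7,sqrt(2) /2, sqrt( 2 ),E, sqrt(17 )]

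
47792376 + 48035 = 47840411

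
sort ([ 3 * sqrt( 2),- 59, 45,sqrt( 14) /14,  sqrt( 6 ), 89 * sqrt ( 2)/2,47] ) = [-59,sqrt(14 ) /14,sqrt( 6),3* sqrt( 2),45, 47,89*sqrt(2) /2 ] 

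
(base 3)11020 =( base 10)114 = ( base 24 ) 4i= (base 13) 8a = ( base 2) 1110010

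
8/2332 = 2/583 = 0.00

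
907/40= 907/40 = 22.68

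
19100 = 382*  50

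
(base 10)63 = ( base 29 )25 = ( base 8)77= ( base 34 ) 1t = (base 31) 21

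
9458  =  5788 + 3670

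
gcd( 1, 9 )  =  1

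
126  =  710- 584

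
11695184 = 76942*152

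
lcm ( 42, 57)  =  798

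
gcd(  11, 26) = 1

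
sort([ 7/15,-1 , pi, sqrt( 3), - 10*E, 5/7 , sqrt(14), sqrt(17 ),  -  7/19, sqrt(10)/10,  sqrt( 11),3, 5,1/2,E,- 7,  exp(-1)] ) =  [ - 10*E, - 7, - 1, -7/19, sqrt( 10)/10,exp( - 1 ), 7/15,  1/2,5/7,  sqrt ( 3), E, 3,pi, sqrt(11 ) , sqrt(14), sqrt( 17 ) , 5]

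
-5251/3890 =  - 5251/3890 = - 1.35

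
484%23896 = 484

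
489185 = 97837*5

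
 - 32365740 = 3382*(-9570)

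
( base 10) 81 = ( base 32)2H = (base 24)39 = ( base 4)1101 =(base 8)121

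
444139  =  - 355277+799416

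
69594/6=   11599= 11599.00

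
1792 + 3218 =5010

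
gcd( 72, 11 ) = 1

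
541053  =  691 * 783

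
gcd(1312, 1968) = 656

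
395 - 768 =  - 373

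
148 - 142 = 6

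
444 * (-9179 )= - 4075476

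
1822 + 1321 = 3143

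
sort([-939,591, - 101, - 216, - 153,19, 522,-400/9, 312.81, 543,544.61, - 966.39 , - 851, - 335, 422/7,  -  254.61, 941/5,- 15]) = [ - 966.39, - 939, - 851, -335, - 254.61,-216, - 153, -101, -400/9,-15,19, 422/7,941/5, 312.81,  522, 543,544.61,591]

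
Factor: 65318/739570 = 32659/369785 = 5^( - 1 )*11^1*13^ ( - 1)*2969^1*5689^ ( - 1) 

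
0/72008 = 0 =0.00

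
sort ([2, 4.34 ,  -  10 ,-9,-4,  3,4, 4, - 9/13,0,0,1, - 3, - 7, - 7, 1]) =[ - 10, - 9, - 7, - 7 , - 4 , - 3, - 9/13,0,0,1,1,2, 3, 4,  4, 4.34] 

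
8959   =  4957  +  4002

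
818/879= 818/879=0.93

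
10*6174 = 61740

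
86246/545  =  158 + 136/545 = 158.25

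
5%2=1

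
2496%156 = 0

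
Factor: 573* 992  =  2^5*3^1 * 31^1*191^1 = 568416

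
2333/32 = 2333/32 =72.91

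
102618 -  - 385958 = 488576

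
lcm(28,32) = 224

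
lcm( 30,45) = 90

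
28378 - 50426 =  - 22048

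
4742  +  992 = 5734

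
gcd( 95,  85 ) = 5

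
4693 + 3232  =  7925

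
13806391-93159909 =- 79353518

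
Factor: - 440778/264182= - 220389/132091 =- 3^1* 13^1*31^ ( - 1)*4261^ ( - 1 )*5651^1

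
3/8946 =1/2982 = 0.00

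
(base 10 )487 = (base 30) g7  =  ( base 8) 747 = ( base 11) 403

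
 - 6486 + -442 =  - 6928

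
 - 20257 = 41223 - 61480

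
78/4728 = 13/788 = 0.02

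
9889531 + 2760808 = 12650339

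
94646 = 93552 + 1094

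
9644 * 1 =9644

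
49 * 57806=2832494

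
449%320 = 129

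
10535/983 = 10  +  705/983 = 10.72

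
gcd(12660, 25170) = 30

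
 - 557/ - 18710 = 557/18710 = 0.03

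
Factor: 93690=2^1*3^3*5^1*347^1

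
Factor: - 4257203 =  - 4257203^1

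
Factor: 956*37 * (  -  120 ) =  - 2^5*3^1*5^1 * 37^1*239^1= - 4244640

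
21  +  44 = 65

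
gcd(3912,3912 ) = 3912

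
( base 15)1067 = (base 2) 110110010000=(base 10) 3472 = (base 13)1771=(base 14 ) 13a0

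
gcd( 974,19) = 1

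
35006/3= 11668 + 2/3 = 11668.67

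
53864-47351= 6513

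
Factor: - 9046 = -2^1*4523^1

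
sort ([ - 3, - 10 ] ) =[ -10, - 3] 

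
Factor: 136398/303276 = 179/398 = 2^(  -  1)*179^1  *  199^(- 1 ) 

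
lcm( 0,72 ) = 0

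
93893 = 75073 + 18820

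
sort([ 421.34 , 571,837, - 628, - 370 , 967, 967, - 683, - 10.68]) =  [-683, - 628 ,-370,- 10.68 , 421.34, 571,  837, 967 , 967 ] 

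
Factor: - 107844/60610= -2^1*3^1*5^( -1 ) *29^( - 1)*43^1 =-258/145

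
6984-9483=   -  2499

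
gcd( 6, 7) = 1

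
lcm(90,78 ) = 1170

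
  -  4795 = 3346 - 8141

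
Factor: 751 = 751^1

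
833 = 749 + 84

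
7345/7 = 7345/7 = 1049.29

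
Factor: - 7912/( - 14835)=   2^3* 3^( - 1)*5^( - 1) = 8/15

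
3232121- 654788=2577333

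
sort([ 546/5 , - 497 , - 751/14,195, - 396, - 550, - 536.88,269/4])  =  [ - 550, - 536.88, - 497, - 396, - 751/14,269/4,546/5,195]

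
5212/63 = 5212/63 = 82.73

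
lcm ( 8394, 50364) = 50364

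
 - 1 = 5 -6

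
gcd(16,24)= 8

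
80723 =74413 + 6310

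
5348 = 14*382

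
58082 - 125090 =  - 67008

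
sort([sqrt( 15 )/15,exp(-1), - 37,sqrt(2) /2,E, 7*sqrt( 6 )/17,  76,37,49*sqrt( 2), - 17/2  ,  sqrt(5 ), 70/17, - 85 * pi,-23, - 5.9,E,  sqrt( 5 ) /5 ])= [-85*pi,-37, - 23,  -  17/2,-5.9,sqrt( 15) /15,  exp( - 1 ),sqrt( 5)/5,sqrt( 2) /2, 7*sqrt( 6 )/17 , sqrt( 5 ) , E,E,70/17,37  ,  49*sqrt( 2 ), 76]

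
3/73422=1/24474 = 0.00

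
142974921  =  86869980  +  56104941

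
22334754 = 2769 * 8066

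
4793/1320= 3 + 833/1320 = 3.63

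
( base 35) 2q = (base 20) 4G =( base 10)96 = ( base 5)341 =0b1100000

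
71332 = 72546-1214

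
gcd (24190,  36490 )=410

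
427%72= 67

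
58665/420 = 139+19/28 = 139.68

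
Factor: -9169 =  - 53^1*173^1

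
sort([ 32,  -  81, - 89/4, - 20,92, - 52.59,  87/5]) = [ - 81, -52.59, - 89/4, - 20,87/5,32,92] 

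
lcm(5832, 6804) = 40824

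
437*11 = 4807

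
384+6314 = 6698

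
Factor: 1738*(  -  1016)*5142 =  - 2^5*3^1*11^1 *79^1*127^1*857^1=-9079784736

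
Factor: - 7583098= - 2^1 * 3791549^1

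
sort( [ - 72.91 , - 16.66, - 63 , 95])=[-72.91,  -  63, - 16.66, 95]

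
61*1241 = 75701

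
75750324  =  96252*787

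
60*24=1440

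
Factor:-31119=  - 3^1 * 11^1* 23^1*41^1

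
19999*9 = 179991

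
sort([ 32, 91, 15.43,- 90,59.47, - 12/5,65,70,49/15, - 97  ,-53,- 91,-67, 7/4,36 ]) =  [-97, - 91, - 90,- 67,- 53,-12/5, 7/4, 49/15, 15.43,32,36,59.47,  65, 70, 91 ] 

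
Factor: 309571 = 309571^1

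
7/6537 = 7/6537 = 0.00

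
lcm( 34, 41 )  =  1394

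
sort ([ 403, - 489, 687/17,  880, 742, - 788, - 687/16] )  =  [ - 788 ,-489, - 687/16,687/17,403, 742,880 ]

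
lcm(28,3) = 84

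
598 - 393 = 205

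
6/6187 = 6/6187 = 0.00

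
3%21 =3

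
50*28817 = 1440850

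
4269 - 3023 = 1246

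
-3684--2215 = -1469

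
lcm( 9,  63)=63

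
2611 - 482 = 2129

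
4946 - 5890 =- 944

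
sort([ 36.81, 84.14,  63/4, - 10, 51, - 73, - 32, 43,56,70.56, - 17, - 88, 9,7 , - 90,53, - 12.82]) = [ - 90, - 88, - 73, - 32, - 17, - 12.82 , - 10, 7,9,  63/4 , 36.81,  43, 51, 53, 56, 70.56,84.14] 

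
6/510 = 1/85 = 0.01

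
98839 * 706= 69780334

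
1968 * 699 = 1375632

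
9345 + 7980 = 17325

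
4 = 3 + 1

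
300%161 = 139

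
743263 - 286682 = 456581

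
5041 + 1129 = 6170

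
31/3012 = 31/3012= 0.01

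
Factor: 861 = 3^1*7^1*41^1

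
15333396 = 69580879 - 54247483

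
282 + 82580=82862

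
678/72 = 9 + 5/12= 9.42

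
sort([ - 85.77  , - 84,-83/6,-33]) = [-85.77, - 84, - 33, - 83/6 ] 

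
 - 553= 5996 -6549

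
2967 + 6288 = 9255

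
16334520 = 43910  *372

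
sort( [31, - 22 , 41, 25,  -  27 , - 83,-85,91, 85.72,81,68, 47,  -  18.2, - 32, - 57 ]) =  [-85, - 83,  -  57,  -  32, - 27,  -  22, - 18.2,25, 31 , 41 , 47,68, 81,85.72,91 ]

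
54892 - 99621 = -44729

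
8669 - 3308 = 5361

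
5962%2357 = 1248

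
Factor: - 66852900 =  - 2^2 *3^2 * 5^2*59^1*1259^1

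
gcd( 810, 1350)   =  270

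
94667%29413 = 6428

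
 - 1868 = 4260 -6128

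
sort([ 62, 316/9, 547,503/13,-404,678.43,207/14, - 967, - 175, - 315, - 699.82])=[-967, - 699.82,-404,-315,- 175, 207/14, 316/9, 503/13,62,547,678.43]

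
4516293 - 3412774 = 1103519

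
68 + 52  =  120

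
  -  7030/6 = - 3515/3 = - 1171.67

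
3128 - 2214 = 914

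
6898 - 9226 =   -  2328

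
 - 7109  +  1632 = -5477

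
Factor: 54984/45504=29/24 = 2^ (  -  3)*3^(  -  1)*29^1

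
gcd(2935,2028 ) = 1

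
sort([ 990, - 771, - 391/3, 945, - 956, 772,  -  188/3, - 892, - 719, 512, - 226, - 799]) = [  -  956, - 892, - 799,-771, - 719, - 226,- 391/3,-188/3,512,772, 945, 990 ]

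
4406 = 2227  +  2179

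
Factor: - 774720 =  -2^6*3^2 * 5^1 * 269^1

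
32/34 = 16/17 = 0.94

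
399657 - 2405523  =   - 2005866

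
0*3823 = 0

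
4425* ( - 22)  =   - 97350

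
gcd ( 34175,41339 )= 1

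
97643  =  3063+94580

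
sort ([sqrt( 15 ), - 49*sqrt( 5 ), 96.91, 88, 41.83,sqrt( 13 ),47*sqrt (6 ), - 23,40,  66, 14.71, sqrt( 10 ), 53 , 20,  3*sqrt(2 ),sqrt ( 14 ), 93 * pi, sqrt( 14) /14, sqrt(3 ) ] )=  [-49 * sqrt( 5 ), - 23, sqrt ( 14 )/14,sqrt( 3 ), sqrt( 10 ),sqrt(13),sqrt( 14 ), sqrt ( 15 ), 3*sqrt( 2),14.71, 20,  40,41.83,53, 66,88, 96.91, 47*sqrt(6),93 * pi] 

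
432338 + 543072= 975410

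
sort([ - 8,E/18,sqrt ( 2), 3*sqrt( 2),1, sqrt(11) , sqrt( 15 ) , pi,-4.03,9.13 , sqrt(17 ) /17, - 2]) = [ - 8,-4.03,-2,E/18,sqrt( 17)/17,1, sqrt( 2 ),pi,sqrt( 11), sqrt( 15), 3*sqrt( 2), 9.13 ]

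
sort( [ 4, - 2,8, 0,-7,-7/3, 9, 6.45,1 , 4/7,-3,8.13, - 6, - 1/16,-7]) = [  -  7, - 7,  -  6, - 3, - 7/3 , - 2, - 1/16,0,4/7,1,4, 6.45,8,8.13,9]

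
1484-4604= - 3120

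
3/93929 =3/93929=0.00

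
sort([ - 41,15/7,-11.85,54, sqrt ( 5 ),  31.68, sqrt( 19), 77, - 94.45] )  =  [ - 94.45, - 41 , - 11.85,15/7,sqrt( 5 ), sqrt( 19 ), 31.68, 54, 77 ]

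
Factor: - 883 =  - 883^1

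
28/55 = 28/55 =0.51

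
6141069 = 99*62031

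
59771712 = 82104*728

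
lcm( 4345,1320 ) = 104280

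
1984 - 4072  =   - 2088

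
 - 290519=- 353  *823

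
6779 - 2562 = 4217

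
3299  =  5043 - 1744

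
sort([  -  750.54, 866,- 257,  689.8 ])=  [ - 750.54,-257, 689.8, 866]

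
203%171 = 32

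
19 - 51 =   -  32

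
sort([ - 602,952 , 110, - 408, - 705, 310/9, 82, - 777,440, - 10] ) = [ - 777, - 705, - 602, - 408, - 10,  310/9, 82, 110,  440,952]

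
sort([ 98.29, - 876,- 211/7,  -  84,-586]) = [-876, - 586,- 84,-211/7,98.29] 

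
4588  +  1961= 6549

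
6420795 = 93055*69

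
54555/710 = 10911/142 = 76.84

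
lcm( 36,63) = 252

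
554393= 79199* 7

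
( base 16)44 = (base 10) 68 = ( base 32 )24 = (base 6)152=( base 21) 35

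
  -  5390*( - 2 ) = 10780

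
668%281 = 106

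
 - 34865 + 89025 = 54160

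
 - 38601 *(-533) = 20574333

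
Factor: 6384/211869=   16/531= 2^4*3^(  -  2)*59^ ( - 1 ) 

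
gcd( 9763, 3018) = 1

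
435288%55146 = 49266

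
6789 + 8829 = 15618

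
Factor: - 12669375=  - 3^1*5^4 * 29^1 *233^1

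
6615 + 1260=7875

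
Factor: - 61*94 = - 2^1*47^1*61^1 = - 5734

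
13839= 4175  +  9664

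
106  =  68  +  38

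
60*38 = 2280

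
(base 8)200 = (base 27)4K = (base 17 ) 79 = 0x80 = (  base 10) 128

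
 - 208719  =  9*( - 23191 ) 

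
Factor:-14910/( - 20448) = 2^( - 4 ) * 3^( - 1) * 5^1*7^1 = 35/48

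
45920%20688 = 4544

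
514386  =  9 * 57154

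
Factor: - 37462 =-2^1*18731^1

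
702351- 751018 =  - 48667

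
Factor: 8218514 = 2^1*17^1*37^1*47^1 * 139^1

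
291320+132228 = 423548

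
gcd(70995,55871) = 1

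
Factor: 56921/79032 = 2^( - 3 )*3^( - 1 )*37^(-1 )*89^( - 1 )*56921^1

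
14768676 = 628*23517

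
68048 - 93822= - 25774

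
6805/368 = 6805/368 =18.49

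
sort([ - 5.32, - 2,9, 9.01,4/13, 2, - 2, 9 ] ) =[-5.32, - 2,-2,4/13,2,9,9,9.01] 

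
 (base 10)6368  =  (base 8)14340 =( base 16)18E0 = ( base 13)2b8b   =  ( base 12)3828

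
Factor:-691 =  - 691^1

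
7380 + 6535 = 13915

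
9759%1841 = 554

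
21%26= 21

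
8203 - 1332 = 6871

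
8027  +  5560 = 13587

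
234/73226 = 117/36613   =  0.00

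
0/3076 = 0 = 0.00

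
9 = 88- 79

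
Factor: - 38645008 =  -2^4*223^1*10831^1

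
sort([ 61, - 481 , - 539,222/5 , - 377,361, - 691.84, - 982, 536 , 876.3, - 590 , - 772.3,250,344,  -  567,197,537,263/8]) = [ - 982, - 772.3,  -  691.84, - 590, - 567, - 539,-481, - 377 , 263/8,222/5, 61,197 , 250 , 344,361 , 536, 537, 876.3]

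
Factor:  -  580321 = - 7^1*82903^1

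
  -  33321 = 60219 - 93540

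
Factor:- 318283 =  - 7^1 * 41^1 * 1109^1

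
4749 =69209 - 64460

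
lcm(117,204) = 7956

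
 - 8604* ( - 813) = 6995052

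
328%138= 52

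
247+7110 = 7357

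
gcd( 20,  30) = 10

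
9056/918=9  +  397/459 =9.86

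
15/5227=15/5227 = 0.00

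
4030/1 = 4030= 4030.00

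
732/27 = 244/9=27.11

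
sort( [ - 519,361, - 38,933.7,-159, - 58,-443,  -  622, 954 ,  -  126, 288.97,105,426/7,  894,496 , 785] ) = [ -622,-519, - 443, - 159, - 126, - 58, - 38,426/7,105,288.97, 361, 496, 785,894, 933.7,954 ]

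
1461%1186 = 275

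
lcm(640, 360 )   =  5760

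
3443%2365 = 1078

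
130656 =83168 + 47488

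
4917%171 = 129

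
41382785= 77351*535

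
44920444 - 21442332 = 23478112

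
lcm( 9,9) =9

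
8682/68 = 127 + 23/34 = 127.68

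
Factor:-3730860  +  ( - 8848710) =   -  12579570 = - 2^1*3^3*5^1*46591^1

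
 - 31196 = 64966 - 96162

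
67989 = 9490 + 58499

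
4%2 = 0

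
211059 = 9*23451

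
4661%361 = 329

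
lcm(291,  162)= 15714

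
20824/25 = 832 +24/25 = 832.96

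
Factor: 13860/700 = 99/5 =3^2 * 5^( - 1)*11^1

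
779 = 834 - 55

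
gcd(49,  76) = 1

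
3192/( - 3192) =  - 1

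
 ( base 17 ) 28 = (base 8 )52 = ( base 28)1e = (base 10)42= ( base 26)1G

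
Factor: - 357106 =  - 2^1*29^1 * 47^1 * 131^1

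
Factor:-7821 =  - 3^2*11^1*79^1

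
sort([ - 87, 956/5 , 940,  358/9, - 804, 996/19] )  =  [ - 804, - 87,358/9 , 996/19, 956/5, 940 ]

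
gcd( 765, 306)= 153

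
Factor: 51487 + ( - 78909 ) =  - 2^1*13711^1 = - 27422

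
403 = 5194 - 4791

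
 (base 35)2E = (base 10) 84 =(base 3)10010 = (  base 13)66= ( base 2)1010100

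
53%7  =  4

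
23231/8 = 2903  +  7/8=2903.88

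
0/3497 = 0 = 0.00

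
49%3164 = 49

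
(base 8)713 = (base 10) 459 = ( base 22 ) kj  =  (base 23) jm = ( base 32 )EB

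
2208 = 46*48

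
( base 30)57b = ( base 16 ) 1271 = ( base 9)6425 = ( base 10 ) 4721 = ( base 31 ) 4s9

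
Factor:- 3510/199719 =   -  2^1 * 5^1 * 569^ (- 1) = - 10/569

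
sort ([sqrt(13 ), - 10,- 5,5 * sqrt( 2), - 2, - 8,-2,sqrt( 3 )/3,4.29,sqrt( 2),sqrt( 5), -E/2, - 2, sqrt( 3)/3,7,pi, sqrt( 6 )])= [-10, - 8, - 5, - 2, - 2,- 2, - E/2,sqrt( 3)/3,sqrt( 3)/3, sqrt( 2 ),sqrt( 5 ), sqrt( 6 ), pi, sqrt( 13), 4.29 , 7  ,  5 * sqrt(2) ]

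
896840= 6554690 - 5657850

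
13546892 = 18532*731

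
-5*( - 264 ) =1320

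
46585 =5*9317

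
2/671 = 2/671  =  0.00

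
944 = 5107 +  - 4163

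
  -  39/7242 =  - 1 + 2401/2414= - 0.01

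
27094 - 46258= - 19164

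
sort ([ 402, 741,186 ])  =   [186, 402,741]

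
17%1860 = 17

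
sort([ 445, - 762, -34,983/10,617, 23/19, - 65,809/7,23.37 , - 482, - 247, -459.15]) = [ - 762, - 482, - 459.15, - 247,-65, - 34,23/19,23.37,983/10,809/7,445,617]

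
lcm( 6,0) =0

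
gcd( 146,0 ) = 146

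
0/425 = 0 = 0.00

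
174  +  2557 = 2731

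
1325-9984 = -8659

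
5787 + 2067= 7854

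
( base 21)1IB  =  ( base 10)830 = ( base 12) 592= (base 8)1476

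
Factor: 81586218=2^1*3^1*7^1*1942529^1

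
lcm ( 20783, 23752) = 166264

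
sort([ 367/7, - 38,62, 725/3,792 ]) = [ - 38, 367/7,62 , 725/3, 792 ]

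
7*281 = 1967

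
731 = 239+492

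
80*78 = 6240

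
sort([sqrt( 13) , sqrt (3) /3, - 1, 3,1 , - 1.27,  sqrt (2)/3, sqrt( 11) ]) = [ - 1.27, - 1, sqrt( 2)/3 , sqrt ( 3)/3,1,3, sqrt( 11 ),  sqrt( 13) ] 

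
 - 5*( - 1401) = 7005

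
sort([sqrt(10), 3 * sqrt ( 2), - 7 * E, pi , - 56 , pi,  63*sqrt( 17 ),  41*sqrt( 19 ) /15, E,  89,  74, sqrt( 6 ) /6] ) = [ - 56,- 7*E, sqrt( 6)/6, E,pi,pi,sqrt ( 10 ), 3 * sqrt(2 ),41*sqrt( 19 ) /15 , 74 , 89 , 63*sqrt(17)]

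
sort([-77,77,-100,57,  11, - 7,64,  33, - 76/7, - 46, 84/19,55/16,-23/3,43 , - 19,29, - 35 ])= [ - 100, - 77,-46, - 35,-19, - 76/7, - 23/3, - 7, 55/16, 84/19, 11 , 29,33, 43,57,64 , 77 ]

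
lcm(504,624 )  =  13104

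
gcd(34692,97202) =14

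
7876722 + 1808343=9685065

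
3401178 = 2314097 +1087081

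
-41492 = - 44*943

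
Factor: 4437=3^2*17^1*29^1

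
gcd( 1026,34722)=54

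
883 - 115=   768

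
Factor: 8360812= 2^2*2090203^1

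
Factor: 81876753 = 3^2*7^1*1299631^1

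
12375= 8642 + 3733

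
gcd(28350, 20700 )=450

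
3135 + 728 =3863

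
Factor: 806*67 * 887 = 47899774 = 2^1*13^1 * 31^1*67^1*887^1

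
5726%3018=2708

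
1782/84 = 297/14= 21.21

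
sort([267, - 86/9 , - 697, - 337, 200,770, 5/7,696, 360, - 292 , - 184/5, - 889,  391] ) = [ - 889, - 697,-337, -292, - 184/5 , - 86/9,5/7,200, 267,360,  391, 696,770 ]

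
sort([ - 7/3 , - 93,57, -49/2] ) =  [  -  93, - 49/2, - 7/3,57 ] 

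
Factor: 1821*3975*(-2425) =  - 17553301875 = - 3^2*5^4*53^1 * 97^1*607^1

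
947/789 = 947/789 = 1.20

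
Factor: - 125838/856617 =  - 2^1*3^1*6991^1 * 285539^(  -  1) = -  41946/285539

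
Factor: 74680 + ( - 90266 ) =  - 15586 = - 2^1 * 7793^1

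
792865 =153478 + 639387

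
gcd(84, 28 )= 28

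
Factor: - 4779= - 3^4*59^1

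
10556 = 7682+2874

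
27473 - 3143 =24330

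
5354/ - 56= - 2677/28 = - 95.61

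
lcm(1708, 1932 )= 117852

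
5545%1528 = 961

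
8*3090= 24720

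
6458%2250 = 1958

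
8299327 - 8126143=173184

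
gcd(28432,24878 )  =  3554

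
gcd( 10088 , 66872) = 104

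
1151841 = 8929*129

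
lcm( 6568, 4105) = 32840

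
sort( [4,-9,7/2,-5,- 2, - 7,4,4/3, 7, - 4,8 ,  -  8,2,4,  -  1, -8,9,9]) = [  -  9, - 8, - 8, - 7,-5 , - 4, - 2 , -1,  4/3,2, 7/2,4,4, 4,7,  8  ,  9,9]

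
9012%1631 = 857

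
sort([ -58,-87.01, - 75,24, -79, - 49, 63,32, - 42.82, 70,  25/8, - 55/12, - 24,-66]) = [ - 87.01, - 79,  -  75, - 66, - 58, - 49, - 42.82, - 24,-55/12 , 25/8,24,  32,63,70 ]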